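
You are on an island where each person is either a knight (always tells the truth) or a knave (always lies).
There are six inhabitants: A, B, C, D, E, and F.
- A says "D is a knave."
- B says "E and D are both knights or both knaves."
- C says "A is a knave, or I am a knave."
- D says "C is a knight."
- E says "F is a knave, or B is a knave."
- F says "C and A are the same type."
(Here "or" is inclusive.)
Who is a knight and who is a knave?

Since A is a knave, "D is a knave" needs to be False, which holds.
As a knight, B's statement "E and D are both knights or both knaves" should be True; it is.
C (knight): "A is a knave, or I am a knave" — True. ✓
As a knight, D's statement "C is a knight" should be True; it is.
E is a knight, so "F is a knave, or B is a knave" must be True — and it is.
F (knave): "C and A are the same type" — False. ✓

A is a knave, B is a knight, C is a knight, D is a knight, E is a knight, and F is a knave.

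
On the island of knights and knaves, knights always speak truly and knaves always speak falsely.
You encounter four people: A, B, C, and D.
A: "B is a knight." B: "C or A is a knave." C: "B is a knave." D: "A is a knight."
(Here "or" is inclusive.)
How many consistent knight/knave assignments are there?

1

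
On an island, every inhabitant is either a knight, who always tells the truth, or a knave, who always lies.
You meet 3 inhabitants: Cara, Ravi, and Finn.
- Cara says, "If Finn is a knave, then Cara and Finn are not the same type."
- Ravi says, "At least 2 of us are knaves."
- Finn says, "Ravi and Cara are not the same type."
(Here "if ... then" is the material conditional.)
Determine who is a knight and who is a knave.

Knights: Cara and Finn. Knaves: Ravi.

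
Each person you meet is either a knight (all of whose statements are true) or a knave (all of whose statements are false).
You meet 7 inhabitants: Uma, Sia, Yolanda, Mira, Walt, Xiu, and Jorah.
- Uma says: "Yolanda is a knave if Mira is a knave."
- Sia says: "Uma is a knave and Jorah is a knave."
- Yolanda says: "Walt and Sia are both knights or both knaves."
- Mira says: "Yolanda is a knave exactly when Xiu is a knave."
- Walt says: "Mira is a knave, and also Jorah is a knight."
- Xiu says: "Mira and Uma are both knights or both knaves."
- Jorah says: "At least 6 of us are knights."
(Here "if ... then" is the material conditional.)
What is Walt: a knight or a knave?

Walt is a knave.

Consistent assignments: {Uma=knight, Sia=knave, Yolanda=knight, Mira=knight, Walt=knave, Xiu=knight, Jorah=knave}
In every consistent assignment, Walt is a knave.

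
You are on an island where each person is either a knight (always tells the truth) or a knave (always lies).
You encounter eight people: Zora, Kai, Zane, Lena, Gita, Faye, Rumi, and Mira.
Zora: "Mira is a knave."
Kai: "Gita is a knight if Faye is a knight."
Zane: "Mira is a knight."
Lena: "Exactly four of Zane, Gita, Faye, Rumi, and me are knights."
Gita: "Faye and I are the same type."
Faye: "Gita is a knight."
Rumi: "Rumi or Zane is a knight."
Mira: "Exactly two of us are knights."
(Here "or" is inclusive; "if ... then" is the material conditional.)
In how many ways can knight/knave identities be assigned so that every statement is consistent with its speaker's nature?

3

Consistent assignments:
  Zora=knight, Kai=knight, Zane=knave, Lena=knight, Gita=knight, Faye=knight, Rumi=knight, Mira=knave
  Zora=knight, Kai=knight, Zane=knave, Lena=knave, Gita=knight, Faye=knight, Rumi=knight, Mira=knave
  Zora=knight, Kai=knight, Zane=knave, Lena=knave, Gita=knight, Faye=knight, Rumi=knave, Mira=knave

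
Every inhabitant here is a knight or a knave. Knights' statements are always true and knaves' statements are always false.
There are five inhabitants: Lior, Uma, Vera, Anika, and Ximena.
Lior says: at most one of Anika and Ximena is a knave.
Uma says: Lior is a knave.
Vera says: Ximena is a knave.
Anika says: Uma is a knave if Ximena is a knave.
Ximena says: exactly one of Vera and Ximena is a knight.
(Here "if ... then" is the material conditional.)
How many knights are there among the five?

The unique consistent assignment is Lior=knight, Uma=knave, Vera=knave, Anika=knight, Ximena=knight.
That has 3 knights.

3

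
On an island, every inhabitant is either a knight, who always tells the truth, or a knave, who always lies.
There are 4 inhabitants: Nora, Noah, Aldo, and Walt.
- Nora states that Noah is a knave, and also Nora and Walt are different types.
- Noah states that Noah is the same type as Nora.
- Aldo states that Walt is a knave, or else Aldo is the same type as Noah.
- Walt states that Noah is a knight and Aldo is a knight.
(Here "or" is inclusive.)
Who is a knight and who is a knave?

Nora is a knight, so "Noah is a knave, and also Nora and Walt are different types" must be True — and it is.
As a knave, Noah's statement "Noah is the same type as Nora" should be False; it is.
Aldo is a knight, so "Walt is a knave, or else Aldo is the same type as Noah" must be True — and it is.
Walt (knave): "Noah is a knight and Aldo is a knight" — False. ✓

Nora is a knight, Noah is a knave, Aldo is a knight, and Walt is a knave.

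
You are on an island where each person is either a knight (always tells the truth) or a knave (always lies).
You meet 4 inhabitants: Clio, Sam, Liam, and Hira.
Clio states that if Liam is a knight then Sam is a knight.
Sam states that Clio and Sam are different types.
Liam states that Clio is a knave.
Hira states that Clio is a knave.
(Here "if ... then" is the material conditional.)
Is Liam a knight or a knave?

Liam is a knight.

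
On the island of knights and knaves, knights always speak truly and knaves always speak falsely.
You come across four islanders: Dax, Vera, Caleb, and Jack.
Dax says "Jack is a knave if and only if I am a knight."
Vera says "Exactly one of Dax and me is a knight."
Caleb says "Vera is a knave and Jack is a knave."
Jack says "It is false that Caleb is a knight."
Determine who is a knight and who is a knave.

Knights: Caleb. Knaves: Dax, Vera, and Jack.

Dax is a knave, and the claim "Jack is a knave if and only if I am a knight" is indeed False.
Vera is a knave; "exactly one of Dax and me is a knight" is False, as required.
Caleb is a knight, so "Vera is a knave and Jack is a knave" must be true — and it is.
Jack is a knave, and the claim "it is false that Caleb is a knight" is indeed False.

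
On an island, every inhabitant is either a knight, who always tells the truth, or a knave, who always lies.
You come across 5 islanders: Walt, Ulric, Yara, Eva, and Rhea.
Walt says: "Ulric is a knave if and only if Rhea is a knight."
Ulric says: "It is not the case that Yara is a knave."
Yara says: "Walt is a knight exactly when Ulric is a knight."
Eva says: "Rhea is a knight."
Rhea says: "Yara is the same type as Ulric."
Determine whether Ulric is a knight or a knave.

Ulric is a knave.

Consistent assignments: {Walt=knight, Ulric=knave, Yara=knave, Eva=knight, Rhea=knight}
In every consistent assignment, Ulric is a knave.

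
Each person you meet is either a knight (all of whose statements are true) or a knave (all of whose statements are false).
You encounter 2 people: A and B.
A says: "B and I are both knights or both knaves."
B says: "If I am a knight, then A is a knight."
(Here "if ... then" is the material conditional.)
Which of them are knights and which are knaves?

A is a knight and B is a knight.

Since A is a knight, "B and I are both knights or both knaves" needs to be True, which holds.
B is a knight, and the claim "if I am a knight, then A is a knight" is indeed True.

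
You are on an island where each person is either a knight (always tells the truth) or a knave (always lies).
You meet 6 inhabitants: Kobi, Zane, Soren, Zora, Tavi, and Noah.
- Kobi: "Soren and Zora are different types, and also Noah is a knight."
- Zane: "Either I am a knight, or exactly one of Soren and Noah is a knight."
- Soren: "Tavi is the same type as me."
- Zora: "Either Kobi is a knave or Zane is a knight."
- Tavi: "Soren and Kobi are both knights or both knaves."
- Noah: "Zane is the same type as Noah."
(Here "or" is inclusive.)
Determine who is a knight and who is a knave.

Kobi is a knave, and the claim "Soren and Zora are different types, and also Noah is a knight" is indeed false.
Zane (knight): "either I am a knight, or exactly one of Soren and Noah is a knight" — true. ✓
Soren is a knave, so "Tavi is the same type as me" must be false — and it is.
Since Zora is a knight, "either Kobi is a knave or Zane is a knight" needs to be true, which holds.
Since Tavi is a knight, "Soren and Kobi are both knights or both knaves" needs to be true, which holds.
Noah (knave): "Zane is the same type as Noah" — false. ✓

Kobi is a knave, Zane is a knight, Soren is a knave, Zora is a knight, Tavi is a knight, and Noah is a knave.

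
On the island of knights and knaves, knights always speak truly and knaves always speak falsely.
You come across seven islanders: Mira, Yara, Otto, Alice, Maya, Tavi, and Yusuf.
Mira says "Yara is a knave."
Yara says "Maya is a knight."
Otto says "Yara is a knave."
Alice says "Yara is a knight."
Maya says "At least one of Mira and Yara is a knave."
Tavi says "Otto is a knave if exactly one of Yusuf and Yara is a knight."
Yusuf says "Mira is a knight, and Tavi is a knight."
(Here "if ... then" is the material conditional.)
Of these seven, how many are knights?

4

The unique consistent assignment is Mira=knave, Yara=knight, Otto=knave, Alice=knight, Maya=knight, Tavi=knight, Yusuf=knave.
That has 4 knights.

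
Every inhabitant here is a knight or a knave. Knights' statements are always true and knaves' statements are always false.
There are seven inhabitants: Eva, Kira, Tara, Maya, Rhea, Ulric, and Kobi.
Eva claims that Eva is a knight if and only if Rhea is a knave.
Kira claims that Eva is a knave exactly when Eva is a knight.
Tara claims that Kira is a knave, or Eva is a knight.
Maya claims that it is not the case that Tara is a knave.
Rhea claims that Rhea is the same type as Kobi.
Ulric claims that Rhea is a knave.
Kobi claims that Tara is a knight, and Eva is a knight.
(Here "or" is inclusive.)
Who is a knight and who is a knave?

Eva is a knight, Kira is a knave, Tara is a knight, Maya is a knight, Rhea is a knave, Ulric is a knight, and Kobi is a knight.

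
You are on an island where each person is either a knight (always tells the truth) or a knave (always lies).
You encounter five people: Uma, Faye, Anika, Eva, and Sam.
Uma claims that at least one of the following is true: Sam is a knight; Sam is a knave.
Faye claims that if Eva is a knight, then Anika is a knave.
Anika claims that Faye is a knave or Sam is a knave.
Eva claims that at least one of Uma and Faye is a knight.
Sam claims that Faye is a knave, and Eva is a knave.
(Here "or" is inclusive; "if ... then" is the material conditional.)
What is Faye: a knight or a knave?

Faye is a knave.

Consistent assignments: {Uma=knight, Faye=knave, Anika=knight, Eva=knight, Sam=knave}
In every consistent assignment, Faye is a knave.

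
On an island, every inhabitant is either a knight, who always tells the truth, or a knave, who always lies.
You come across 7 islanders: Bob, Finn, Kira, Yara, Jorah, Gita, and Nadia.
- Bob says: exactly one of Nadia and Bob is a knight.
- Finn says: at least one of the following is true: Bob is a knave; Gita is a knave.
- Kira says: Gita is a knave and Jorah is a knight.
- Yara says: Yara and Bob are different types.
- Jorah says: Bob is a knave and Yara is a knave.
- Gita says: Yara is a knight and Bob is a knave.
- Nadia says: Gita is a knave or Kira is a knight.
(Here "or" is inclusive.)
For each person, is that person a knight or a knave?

Since Bob is a knave, "exactly one of Nadia and Bob is a knight" needs to be false, which holds.
Finn (knight): "at least one of the following is true: Bob is a knave; Gita is a knave" — true. ✓
As a knave, Kira's statement "Gita is a knave and Jorah is a knight" should be false; it is.
Yara is a knight, and the claim "Yara and Bob are different types" is indeed true.
As a knave, Jorah's statement "Bob is a knave and Yara is a knave" should be false; it is.
Gita (knight): "Yara is a knight and Bob is a knave" — true. ✓
Nadia is a knave; "Gita is a knave or Kira is a knight" is false, as required.

Bob is a knave, Finn is a knight, Kira is a knave, Yara is a knight, Jorah is a knave, Gita is a knight, and Nadia is a knave.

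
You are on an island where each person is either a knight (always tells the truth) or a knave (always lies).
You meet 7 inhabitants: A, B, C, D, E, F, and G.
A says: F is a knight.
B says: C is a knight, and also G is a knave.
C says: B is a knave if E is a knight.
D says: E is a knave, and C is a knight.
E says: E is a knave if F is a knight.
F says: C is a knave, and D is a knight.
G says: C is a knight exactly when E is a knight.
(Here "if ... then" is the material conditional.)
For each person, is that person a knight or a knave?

A is a knave, B is a knave, C is a knight, D is a knave, E is a knight, F is a knave, and G is a knight.

As a knave, A's statement "F is a knight" should be false; it is.
B is a knave; "C is a knight, and also G is a knave" is false, as required.
C (knight): "B is a knave if E is a knight" — True. ✓
D is a knave, so "E is a knave, and C is a knight" must be false — and it is.
Since E is a knight, "E is a knave if F is a knight" needs to be True, which holds.
As a knave, F's statement "C is a knave, and D is a knight" should be false; it is.
Since G is a knight, "C is a knight exactly when E is a knight" needs to be True, which holds.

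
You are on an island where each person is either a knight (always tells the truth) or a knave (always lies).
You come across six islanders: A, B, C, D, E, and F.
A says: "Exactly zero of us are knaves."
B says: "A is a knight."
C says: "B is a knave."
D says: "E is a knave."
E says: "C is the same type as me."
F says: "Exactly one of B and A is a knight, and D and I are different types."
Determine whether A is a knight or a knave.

Consistent assignments: {A=knave, B=knave, C=knight, D=knight, E=knave, F=knave}; {A=knave, B=knave, C=knight, D=knave, E=knight, F=knave}
In every consistent assignment, A is a knave.

A is a knave.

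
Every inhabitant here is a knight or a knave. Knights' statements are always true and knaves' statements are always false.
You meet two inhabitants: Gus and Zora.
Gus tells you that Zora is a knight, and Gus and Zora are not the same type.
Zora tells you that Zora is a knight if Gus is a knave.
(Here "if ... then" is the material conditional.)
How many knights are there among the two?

0

The unique consistent assignment is Gus=knave, Zora=knave.
That has 0 knights.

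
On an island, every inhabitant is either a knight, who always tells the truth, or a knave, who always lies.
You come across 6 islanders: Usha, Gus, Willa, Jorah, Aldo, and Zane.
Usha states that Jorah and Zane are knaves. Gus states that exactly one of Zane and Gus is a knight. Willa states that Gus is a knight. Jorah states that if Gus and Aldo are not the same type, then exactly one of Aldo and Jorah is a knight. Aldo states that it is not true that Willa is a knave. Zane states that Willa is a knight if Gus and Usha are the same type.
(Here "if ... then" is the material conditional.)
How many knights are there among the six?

1

The unique consistent assignment is Usha=knave, Gus=knave, Willa=knave, Jorah=knight, Aldo=knave, Zane=knave.
That has 1 knight.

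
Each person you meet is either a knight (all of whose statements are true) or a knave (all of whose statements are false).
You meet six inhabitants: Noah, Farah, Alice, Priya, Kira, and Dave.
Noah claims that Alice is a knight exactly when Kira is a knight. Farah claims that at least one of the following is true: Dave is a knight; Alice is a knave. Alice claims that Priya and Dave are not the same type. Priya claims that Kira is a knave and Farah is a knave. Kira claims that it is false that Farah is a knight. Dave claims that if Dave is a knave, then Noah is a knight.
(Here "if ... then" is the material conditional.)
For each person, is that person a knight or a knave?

Knights: Farah, Alice, and Dave. Knaves: Noah, Priya, and Kira.

As a knave, Noah's statement "Alice is a knight exactly when Kira is a knight" should be False; it is.
As a knight, Farah's statement "at least one of the following is true: Dave is a knight; Alice is a knave" should be True; it is.
Alice is a knight, so "Priya and Dave are not the same type" must be True — and it is.
Priya (knave): "Kira is a knave and Farah is a knave" — False. ✓
As a knave, Kira's statement "it is false that Farah is a knight" should be False; it is.
Dave (knight): "if Dave is a knave, then Noah is a knight" — True. ✓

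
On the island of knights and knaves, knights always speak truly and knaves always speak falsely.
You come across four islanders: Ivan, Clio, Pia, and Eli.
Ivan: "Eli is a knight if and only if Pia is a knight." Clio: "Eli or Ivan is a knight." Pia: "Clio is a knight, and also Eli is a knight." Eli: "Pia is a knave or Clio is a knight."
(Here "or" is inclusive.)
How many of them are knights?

The unique consistent assignment is Ivan=knight, Clio=knight, Pia=knight, Eli=knight.
That has 4 knights.

4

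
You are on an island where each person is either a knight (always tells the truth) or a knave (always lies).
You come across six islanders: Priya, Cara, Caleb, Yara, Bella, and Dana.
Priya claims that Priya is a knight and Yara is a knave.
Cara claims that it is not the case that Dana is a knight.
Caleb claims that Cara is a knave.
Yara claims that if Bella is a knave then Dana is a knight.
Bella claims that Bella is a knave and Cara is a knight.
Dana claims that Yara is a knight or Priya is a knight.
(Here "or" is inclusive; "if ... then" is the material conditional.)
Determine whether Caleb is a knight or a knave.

Caleb is a knight.

Consistent assignments: {Priya=knave, Cara=knave, Caleb=knight, Yara=knight, Bella=knave, Dana=knight}
In every consistent assignment, Caleb is a knight.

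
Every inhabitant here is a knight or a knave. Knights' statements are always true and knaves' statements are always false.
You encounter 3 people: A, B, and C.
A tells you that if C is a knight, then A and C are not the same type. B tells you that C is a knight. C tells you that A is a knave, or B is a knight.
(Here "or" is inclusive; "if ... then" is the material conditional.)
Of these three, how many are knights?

The unique consistent assignment is A=knight, B=knave, C=knave.
That has 1 knight.

1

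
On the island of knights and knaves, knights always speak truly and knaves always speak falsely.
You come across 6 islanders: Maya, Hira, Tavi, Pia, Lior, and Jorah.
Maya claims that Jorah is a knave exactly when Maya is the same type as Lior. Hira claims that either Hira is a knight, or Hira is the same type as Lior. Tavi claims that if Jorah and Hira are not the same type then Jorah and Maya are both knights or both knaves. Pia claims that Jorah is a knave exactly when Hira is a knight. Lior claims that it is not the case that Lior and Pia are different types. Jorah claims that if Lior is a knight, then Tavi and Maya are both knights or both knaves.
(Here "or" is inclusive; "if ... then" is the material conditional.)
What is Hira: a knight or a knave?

Hira is a knight.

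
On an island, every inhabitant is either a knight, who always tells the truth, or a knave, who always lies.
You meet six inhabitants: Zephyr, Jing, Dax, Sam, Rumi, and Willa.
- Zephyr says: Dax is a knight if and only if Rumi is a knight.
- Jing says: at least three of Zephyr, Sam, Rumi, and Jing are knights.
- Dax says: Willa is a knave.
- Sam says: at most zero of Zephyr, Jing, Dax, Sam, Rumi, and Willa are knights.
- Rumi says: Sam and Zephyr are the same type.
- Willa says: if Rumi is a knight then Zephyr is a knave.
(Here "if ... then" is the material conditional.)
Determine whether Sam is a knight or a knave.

Sam is a knave.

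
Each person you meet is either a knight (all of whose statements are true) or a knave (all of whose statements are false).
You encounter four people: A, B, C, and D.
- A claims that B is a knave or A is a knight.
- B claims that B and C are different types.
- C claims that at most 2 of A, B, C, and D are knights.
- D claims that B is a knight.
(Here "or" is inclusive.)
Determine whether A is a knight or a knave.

A is a knight.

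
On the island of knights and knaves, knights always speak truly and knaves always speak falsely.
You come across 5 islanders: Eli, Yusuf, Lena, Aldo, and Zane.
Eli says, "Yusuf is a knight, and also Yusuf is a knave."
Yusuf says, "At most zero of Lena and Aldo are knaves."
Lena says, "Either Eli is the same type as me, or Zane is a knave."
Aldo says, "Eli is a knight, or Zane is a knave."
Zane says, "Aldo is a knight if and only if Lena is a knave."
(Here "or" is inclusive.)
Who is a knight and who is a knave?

Knights: Yusuf, Lena, and Aldo. Knaves: Eli and Zane.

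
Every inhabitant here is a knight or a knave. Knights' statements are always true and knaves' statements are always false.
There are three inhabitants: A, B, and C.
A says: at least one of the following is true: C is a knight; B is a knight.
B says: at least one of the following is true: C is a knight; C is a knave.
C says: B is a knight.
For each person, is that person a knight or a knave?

A is a knight; "at least one of the following is true: C is a knight; B is a knight" is True, as required.
B (knight): "at least one of the following is true: C is a knight; C is a knave" — True. ✓
C is a knight; "B is a knight" is True, as required.

A is a knight, B is a knight, and C is a knight.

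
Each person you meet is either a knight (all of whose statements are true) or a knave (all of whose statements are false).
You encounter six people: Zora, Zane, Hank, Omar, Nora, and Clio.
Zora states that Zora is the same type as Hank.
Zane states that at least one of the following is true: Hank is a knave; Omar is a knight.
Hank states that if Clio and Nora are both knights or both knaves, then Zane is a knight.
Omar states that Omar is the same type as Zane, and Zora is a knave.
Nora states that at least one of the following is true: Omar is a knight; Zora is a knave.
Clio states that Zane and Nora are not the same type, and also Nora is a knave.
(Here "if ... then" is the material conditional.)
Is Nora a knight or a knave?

Nora is a knight.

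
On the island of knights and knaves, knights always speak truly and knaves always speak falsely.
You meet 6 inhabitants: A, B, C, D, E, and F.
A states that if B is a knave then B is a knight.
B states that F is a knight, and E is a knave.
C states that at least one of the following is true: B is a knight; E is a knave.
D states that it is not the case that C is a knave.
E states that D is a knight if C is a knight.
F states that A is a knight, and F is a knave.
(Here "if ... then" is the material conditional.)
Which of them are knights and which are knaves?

As a knave, A's statement "if B is a knave then B is a knight" should be false; it is.
B is a knave, so "F is a knight, and E is a knave" must be false — and it is.
C (knave): "at least one of the following is true: B is a knight; E is a knave" — false. ✓
As a knave, D's statement "it is not the case that C is a knave" should be false; it is.
As a knight, E's statement "D is a knight if C is a knight" should be true; it is.
F (knave): "A is a knight, and F is a knave" — false. ✓

Knights: E. Knaves: A, B, C, D, and F.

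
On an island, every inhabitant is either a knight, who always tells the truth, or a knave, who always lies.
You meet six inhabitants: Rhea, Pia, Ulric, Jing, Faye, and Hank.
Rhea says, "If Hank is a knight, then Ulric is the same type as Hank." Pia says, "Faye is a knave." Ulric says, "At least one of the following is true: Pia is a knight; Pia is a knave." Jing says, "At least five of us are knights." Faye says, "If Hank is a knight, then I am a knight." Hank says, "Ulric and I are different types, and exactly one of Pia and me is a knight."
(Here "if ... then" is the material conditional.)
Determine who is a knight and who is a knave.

Rhea is a knight, Pia is a knave, Ulric is a knight, Jing is a knave, Faye is a knight, and Hank is a knave.

Rhea is a knight, and the claim "if Hank is a knight, then Ulric is the same type as Hank" is indeed true.
Pia is a knave, so "Faye is a knave" must be False — and it is.
Ulric (knight): "at least one of the following is true: Pia is a knight; Pia is a knave" — true. ✓
Jing (knave): "at least five of us are knights" — False. ✓
As a knight, Faye's statement "if Hank is a knight, then I am a knight" should be true; it is.
Hank is a knave; "Ulric and I are different types, and exactly one of Pia and me is a knight" is False, as required.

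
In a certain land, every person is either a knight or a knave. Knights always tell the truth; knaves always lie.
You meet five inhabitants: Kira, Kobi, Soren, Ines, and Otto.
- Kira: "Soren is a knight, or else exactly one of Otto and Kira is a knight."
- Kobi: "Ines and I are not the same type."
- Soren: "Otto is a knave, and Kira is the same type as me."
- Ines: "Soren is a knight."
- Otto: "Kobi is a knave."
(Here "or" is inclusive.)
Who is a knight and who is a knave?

Suppose Kira is a knave. Then Kira's statement "Soren is a knight, or else exactly one of Otto and Kira is a knight" would have to be false. Checking the 16 ways to assign the others, none is consistent with every speaker.
(For instance, with Kobi=knight, Soren=knave, Ines=knave, Otto=knave, Soren's claim "Otto is a knave, and Kira is the same type as me" comes out true where it would need to be false.)
So Kira must be a knight, making "Soren is a knight, or else exactly one of Otto and Kira is a knight" true. Taking Kira=knight, Kobi=knight, Soren=knave, Ines=knave, Otto=knave, each remaining statement checks out:
  Kobi (knight): "Ines and I are not the same type" — true. ✓
  Soren (knave): "Otto is a knave, and Kira is the same type as me" — false. ✓
  Ines (knave): "Soren is a knight" — false. ✓
  Otto (knave): "Kobi is a knave" — false. ✓
This is the unique consistent assignment.

Kira is a knight, Kobi is a knight, Soren is a knave, Ines is a knave, and Otto is a knave.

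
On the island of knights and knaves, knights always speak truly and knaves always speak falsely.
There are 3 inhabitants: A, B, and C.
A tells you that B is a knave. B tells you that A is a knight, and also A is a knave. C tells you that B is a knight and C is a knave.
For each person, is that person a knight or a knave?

A is a knight, B is a knave, and C is a knave.

Suppose A is a knave. Then A's statement "B is a knave" would have to be false. Checking the 4 ways to assign the others, none is consistent with every speaker.
(For instance, with B=knave, C=knave, A's claim "B is a knave" comes out true where it would need to be false.)
So A must be a knight, making "B is a knave" true. Taking A=knight, B=knave, C=knave, each remaining statement checks out:
  B (knave): "A is a knight, and also A is a knave" — false. ✓
  C (knave): "B is a knight and C is a knave" — false. ✓
This is the unique consistent assignment.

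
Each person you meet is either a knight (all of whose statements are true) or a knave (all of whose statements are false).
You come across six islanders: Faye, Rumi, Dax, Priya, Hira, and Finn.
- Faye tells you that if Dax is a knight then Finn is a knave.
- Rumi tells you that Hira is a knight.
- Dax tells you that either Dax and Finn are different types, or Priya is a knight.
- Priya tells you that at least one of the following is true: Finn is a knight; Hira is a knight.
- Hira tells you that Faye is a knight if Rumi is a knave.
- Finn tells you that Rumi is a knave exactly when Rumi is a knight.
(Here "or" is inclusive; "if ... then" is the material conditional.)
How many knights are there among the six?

5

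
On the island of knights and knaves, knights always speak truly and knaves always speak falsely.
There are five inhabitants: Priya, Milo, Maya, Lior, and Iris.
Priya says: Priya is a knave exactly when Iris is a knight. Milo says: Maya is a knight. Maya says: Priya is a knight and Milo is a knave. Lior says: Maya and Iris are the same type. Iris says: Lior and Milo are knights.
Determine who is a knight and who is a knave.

Priya is a knave, Milo is a knave, Maya is a knave, Lior is a knight, and Iris is a knave.

Suppose Priya is a knight. Then Priya's statement "Priya is a knave exactly when Iris is a knight" would have to be true. Checking the 16 ways to assign the others, none is consistent with every speaker.
(For instance, with Milo=knave, Maya=knave, Lior=knight, Iris=knave, Maya's claim "Priya is a knight and Milo is a knave" comes out true where it would need to be false.)
So Priya must be a knave, making "Priya is a knave exactly when Iris is a knight" false. Taking Priya=knave, Milo=knave, Maya=knave, Lior=knight, Iris=knave, each remaining statement checks out:
  Milo (knave): "Maya is a knight" — false. ✓
  Maya (knave): "Priya is a knight and Milo is a knave" — false. ✓
  Lior (knight): "Maya and Iris are the same type" — true. ✓
  Iris (knave): "Lior and Milo are knights" — false. ✓
This is the unique consistent assignment.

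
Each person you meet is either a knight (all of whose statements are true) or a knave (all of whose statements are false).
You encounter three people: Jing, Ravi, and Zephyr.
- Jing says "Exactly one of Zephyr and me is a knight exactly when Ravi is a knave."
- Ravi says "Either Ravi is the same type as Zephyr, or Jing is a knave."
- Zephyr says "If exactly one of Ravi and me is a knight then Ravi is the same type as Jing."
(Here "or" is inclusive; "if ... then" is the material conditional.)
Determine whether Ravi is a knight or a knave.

Ravi is a knight.

Consistent assignments: {Jing=knight, Ravi=knight, Zephyr=knight}; {Jing=knave, Ravi=knight, Zephyr=knight}
In every consistent assignment, Ravi is a knight.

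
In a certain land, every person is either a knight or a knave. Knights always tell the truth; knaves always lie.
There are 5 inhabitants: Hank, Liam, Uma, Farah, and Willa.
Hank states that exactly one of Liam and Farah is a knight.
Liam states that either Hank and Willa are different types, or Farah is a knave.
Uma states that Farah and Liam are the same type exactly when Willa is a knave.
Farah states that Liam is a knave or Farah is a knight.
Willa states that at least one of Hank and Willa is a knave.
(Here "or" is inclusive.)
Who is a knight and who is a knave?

Suppose Hank is a knight. Then Hank's statement "exactly one of Liam and Farah is a knight" would have to be true. Checking the 16 ways to assign the others, none is consistent with every speaker.
(For instance, with Liam=knight, Uma=knave, Farah=knight, Willa=knight, Hank's claim "exactly one of Liam and Farah is a knight" comes out false where it would need to be true.)
So Hank must be a knave, making "exactly one of Liam and Farah is a knight" false. Taking Hank=knave, Liam=knight, Uma=knave, Farah=knight, Willa=knight, each remaining statement checks out:
  Liam (knight): "either Hank and Willa are different types, or Farah is a knave" — true. ✓
  Uma (knave): "Farah and Liam are the same type exactly when Willa is a knave" — false. ✓
  Farah (knight): "Liam is a knave or Farah is a knight" — true. ✓
  Willa (knight): "at least one of Hank and Willa is a knave" — true. ✓
This is the unique consistent assignment.

Hank is a knave, Liam is a knight, Uma is a knave, Farah is a knight, and Willa is a knight.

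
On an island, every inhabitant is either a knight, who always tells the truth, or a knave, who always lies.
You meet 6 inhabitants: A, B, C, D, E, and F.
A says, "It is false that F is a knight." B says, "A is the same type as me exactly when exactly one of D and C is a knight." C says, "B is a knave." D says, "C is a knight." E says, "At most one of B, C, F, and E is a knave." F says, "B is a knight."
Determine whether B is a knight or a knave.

B is a knight.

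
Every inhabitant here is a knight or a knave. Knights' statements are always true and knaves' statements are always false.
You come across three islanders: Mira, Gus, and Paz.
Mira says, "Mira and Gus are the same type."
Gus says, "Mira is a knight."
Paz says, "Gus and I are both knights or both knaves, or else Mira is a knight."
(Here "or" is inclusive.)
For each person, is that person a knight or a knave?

Mira is a knight, and the claim "Mira and Gus are the same type" is indeed true.
Gus (knight): "Mira is a knight" — true. ✓
Since Paz is a knight, "Gus and I are both knights or both knaves, or else Mira is a knight" needs to be true, which holds.

Knights: Mira, Gus, and Paz. Knaves: none.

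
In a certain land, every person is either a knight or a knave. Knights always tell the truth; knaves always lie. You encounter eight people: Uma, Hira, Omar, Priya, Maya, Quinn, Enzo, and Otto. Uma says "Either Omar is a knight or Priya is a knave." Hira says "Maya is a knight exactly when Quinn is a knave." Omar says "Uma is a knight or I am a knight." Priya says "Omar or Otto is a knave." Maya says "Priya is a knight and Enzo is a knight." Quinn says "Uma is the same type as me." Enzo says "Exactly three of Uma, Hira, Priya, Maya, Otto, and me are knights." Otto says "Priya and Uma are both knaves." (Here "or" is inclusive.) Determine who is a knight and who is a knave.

Uma is a knight, Hira is a knave, Omar is a knight, Priya is a knight, Maya is a knave, Quinn is a knave, Enzo is a knave, and Otto is a knave.

Uma is a knight, so "either Omar is a knight or Priya is a knave" must be True — and it is.
Hira (knave): "Maya is a knight exactly when Quinn is a knave" — False. ✓
Since Omar is a knight, "Uma is a knight or I am a knight" needs to be True, which holds.
Priya is a knight, so "Omar or Otto is a knave" must be True — and it is.
Maya is a knave, and the claim "Priya is a knight and Enzo is a knight" is indeed False.
As a knave, Quinn's statement "Uma is the same type as me" should be False; it is.
Enzo is a knave, and the claim "exactly three of Uma, Hira, Priya, Maya, Otto, and me are knights" is indeed False.
Since Otto is a knave, "Priya and Uma are both knaves" needs to be False, which holds.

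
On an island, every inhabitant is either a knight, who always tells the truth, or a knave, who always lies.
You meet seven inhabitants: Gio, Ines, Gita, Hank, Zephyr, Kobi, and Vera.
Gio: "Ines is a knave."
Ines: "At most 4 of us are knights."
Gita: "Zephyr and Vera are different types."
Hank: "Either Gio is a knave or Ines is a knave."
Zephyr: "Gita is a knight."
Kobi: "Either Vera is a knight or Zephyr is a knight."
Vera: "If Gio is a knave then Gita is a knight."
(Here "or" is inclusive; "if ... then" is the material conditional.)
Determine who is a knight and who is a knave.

Gio is a knave, Ines is a knight, Gita is a knave, Hank is a knight, Zephyr is a knave, Kobi is a knave, and Vera is a knave.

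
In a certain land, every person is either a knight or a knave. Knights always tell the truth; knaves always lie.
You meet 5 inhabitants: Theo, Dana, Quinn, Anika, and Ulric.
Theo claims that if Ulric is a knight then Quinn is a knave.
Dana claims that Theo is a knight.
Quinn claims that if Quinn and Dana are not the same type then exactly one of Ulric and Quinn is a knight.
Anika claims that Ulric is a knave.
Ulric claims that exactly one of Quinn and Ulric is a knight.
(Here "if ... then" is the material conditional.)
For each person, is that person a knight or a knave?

Theo is a knight, Dana is a knight, Quinn is a knave, Anika is a knight, and Ulric is a knave.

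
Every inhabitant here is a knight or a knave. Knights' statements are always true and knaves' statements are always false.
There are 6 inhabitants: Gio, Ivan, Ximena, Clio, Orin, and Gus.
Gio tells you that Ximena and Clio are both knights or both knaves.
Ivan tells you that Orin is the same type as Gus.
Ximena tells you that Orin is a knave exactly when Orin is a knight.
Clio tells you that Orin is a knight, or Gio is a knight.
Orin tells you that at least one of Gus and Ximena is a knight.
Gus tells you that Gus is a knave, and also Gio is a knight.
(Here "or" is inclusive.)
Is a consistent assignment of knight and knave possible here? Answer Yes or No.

No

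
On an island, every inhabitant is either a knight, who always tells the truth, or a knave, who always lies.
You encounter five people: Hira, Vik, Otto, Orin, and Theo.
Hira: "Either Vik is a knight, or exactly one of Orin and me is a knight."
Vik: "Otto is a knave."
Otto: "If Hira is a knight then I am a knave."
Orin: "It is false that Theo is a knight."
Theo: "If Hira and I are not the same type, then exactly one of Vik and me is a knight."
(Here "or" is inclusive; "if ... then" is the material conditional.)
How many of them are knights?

2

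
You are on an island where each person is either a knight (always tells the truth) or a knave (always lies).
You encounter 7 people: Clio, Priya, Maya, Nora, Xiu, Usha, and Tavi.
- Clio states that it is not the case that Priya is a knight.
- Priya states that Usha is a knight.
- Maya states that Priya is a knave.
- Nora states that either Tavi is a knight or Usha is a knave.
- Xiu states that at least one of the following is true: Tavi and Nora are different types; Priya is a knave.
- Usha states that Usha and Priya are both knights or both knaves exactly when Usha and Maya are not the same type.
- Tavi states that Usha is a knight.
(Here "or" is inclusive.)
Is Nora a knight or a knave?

Nora is a knight.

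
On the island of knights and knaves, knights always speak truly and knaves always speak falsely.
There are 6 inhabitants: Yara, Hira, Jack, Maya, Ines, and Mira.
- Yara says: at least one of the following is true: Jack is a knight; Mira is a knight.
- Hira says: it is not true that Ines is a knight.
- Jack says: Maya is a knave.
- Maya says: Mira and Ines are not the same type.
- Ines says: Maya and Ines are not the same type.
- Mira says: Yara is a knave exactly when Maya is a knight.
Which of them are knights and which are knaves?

Yara (knight): "at least one of the following is true: Jack is a knight; Mira is a knight" — true. ✓
Hira (knave): "it is not true that Ines is a knight" — false. ✓
As a knight, Jack's statement "Maya is a knave" should be true; it is.
Maya is a knave; "Mira and Ines are not the same type" is false, as required.
Ines is a knight, so "Maya and Ines are not the same type" must be true — and it is.
Mira is a knight; "Yara is a knave exactly when Maya is a knight" is true, as required.

Knights: Yara, Jack, Ines, and Mira. Knaves: Hira and Maya.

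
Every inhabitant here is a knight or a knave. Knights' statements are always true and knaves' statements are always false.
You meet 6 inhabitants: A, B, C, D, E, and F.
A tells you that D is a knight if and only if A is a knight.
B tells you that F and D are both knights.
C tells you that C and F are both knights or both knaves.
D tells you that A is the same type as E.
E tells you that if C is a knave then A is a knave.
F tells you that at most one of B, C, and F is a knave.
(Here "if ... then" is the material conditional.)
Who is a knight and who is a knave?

Knights: A, B, C, D, E, and F. Knaves: none.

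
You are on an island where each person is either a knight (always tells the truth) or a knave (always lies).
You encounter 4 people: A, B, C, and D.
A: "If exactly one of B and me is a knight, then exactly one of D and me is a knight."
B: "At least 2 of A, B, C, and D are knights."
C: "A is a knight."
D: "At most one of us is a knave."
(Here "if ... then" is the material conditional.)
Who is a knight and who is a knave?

Since A is a knight, "if exactly one of B and me is a knight, then exactly one of D and me is a knight" needs to be true, which holds.
B is a knight, so "at least 2 of A, B, C, and D are knights" must be true — and it is.
C is a knight, and the claim "A is a knight" is indeed true.
D is a knight, so "at most one of us is a knave" must be true — and it is.

A is a knight, B is a knight, C is a knight, and D is a knight.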